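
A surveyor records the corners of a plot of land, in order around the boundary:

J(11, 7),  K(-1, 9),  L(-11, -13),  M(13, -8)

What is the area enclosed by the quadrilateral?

327

Cross-terms: 106, 112, 257, 179  ⇒  Σ = 654
Area = |Σ|/2 = 327.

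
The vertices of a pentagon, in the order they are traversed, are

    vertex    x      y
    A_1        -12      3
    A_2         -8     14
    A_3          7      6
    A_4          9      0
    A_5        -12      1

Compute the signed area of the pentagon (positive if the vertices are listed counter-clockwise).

Apply Gauss's area formula: 2A = Σ (x_i·y_{i+1} − x_{i+1}·y_i), indices taken mod 5.
Cross-terms: -144, -146, -54, 9, -24  ⇒  Σ = -359
Signed area = Σ/2 = -179.5 (negative ⇒ clockwise traversal).

-179.5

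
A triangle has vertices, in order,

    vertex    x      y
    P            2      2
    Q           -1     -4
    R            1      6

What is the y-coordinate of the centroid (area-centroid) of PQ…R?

Apply the surveyor's formula. First the cross-terms c_i = x_i·y_{i+1} − x_{i+1}·y_i:
  -6, -2, -10  ⇒  2A = -18, A = -9.
Then Σ (y_i + y_{i+1})·c_i = -72, so ȳ = -72 / (6·(-9)) = 4/3.

4/3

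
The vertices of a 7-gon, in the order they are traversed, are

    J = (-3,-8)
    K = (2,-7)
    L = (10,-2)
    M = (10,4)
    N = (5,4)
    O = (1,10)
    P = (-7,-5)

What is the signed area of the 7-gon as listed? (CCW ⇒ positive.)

167.5

J→K: (-3)(-7) − (2)(-8) = 37
K→L: (2)(-2) − (10)(-7) = 66
L→M: (10)(4) − (10)(-2) = 60
M→N: (10)(4) − (5)(4) = 20
N→O: (5)(10) − (1)(4) = 46
O→P: (1)(-5) − (-7)(10) = 65
P→J: (-7)(-8) − (-3)(-5) = 41
Σ = 335
Signed area = Σ/2 = 167.5 (positive ⇒ counter-clockwise traversal).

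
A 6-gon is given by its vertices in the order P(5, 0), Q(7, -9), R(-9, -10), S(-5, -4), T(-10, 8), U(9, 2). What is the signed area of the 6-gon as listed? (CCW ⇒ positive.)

Apply the shoelace (surveyor's) formula: 2A = Σ (x_i·y_{i+1} − x_{i+1}·y_i), indices taken mod 6.
P→Q: (5)(-9) − (7)(0) = -45
Q→R: (7)(-10) − (-9)(-9) = -151
R→S: (-9)(-4) − (-5)(-10) = -14
S→T: (-5)(8) − (-10)(-4) = -80
T→U: (-10)(2) − (9)(8) = -92
U→P: (9)(0) − (5)(2) = -10
Σ = -392
Signed area = Σ/2 = -196 (negative ⇒ clockwise traversal).

-196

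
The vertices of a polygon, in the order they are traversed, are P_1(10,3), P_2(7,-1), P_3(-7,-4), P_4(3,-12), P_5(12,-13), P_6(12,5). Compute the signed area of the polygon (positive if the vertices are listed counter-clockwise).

Apply the shoelace formula: 2A = Σ (x_i·y_{i+1} − x_{i+1}·y_i), indices taken mod 6.
Σ = (-31) + (-35) + (96) + (105) + (216) + (-14) = 337
Signed area = Σ/2 = 168.5 (positive ⇒ counter-clockwise traversal).

168.5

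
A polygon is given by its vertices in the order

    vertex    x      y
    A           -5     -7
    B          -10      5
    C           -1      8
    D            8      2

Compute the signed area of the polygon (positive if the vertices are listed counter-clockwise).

Apply Gauss's area formula: 2A = Σ (x_i·y_{i+1} − x_{i+1}·y_i), indices taken mod 4.
A→B: (-5)(5) − (-10)(-7) = -95
B→C: (-10)(8) − (-1)(5) = -75
C→D: (-1)(2) − (8)(8) = -66
D→A: (8)(-7) − (-5)(2) = -46
Σ = -282
Signed area = Σ/2 = -141 (negative ⇒ clockwise traversal).

-141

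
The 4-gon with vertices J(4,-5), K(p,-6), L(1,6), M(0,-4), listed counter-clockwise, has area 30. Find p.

6

The doubled signed area Σ (x_i y_{i+1} − x_{i+1} y_i) is linear in p.
With p=0 it equals -6; the coefficient of p is 11 (from the two edges through K).
So 11·p + -6 = 2·30 = 60 ⇒ p = 6.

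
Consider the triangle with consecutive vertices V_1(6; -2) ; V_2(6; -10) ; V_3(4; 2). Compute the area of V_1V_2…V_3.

Apply the shoelace formula: 2A = Σ (x_i·y_{i+1} − x_{i+1}·y_i), indices taken mod 3.
Σ = (-48) + (52) + (-20) = -16
Area = |Σ|/2 = 8.

8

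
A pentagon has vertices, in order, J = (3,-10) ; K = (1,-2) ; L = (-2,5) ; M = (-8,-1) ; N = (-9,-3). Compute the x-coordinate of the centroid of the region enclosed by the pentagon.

-418/161

Apply the shoelace (surveyor's) formula. First the cross-terms c_i = x_i·y_{i+1} − x_{i+1}·y_i:
  4, 1, 42, 15, 99  ⇒  2A = 161, A = 80.5.
Then Σ (x_i + x_{i+1})·c_i = -1254, so x̄ = -1254 / (6·80.5) = -418/161.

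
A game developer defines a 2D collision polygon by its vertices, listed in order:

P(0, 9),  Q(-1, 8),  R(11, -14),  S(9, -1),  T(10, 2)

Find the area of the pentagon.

84

Cross-terms: 9, -74, 115, 28, 90  ⇒  Σ = 168
Area = |Σ|/2 = 84.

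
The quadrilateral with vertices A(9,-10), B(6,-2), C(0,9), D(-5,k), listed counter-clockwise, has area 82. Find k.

3

Write out the shoelace sum; only the two edges meeting at D involve k:
2·Area = [(0·k − (-5)·9) + ((-5)·(-10) − 9·k)] + 96
       = -9·k + 191 = 164
⇒ k = 3.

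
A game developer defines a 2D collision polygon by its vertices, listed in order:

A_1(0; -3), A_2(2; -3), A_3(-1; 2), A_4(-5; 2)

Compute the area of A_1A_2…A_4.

15

Apply the shoelace formula: 2A = Σ (x_i·y_{i+1} − x_{i+1}·y_i), indices taken mod 4.
Cross-terms: 6, 1, 8, 15  ⇒  Σ = 30
Area = |Σ|/2 = 15.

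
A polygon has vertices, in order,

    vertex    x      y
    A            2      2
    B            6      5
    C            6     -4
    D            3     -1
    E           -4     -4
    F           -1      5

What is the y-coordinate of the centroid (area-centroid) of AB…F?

7/17

Apply the shoelace (surveyor's) formula. First the cross-terms c_i = x_i·y_{i+1} − x_{i+1}·y_i:
  -2, -54, 6, -16, -24, -12  ⇒  2A = -102, A = -51.
Then Σ (y_i + y_{i+1})·c_i = -126, so ȳ = -126 / (6·(-51)) = 7/17.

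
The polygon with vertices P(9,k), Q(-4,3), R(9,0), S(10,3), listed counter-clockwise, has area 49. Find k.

The doubled signed area Σ (x_i y_{i+1} − x_{i+1} y_i) is linear in k.
With k=0 it equals 0; the coefficient of k is 14 (from the two edges through P).
So 14·k + 0 = 2·49 = 98 ⇒ k = 7.

7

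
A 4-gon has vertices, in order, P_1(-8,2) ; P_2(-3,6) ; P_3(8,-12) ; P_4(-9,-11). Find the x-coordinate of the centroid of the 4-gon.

Apply the shoelace formula. First the cross-terms c_i = x_i·y_{i+1} − x_{i+1}·y_i:
  -42, -12, -196, -106  ⇒  2A = -356, A = -178.
Then Σ (x_i + x_{i+1})·c_i = 2400, so x̄ = 2400 / (6·(-178)) = -200/89.

-200/89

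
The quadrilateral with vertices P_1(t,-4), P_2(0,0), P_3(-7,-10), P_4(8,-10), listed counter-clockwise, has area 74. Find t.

The doubled signed area Σ (x_i y_{i+1} − x_{i+1} y_i) is linear in t.
With t=0 it equals 118; the coefficient of t is 10 (from the two edges through P_1).
So 10·t + 118 = 2·74 = 148 ⇒ t = 3.

3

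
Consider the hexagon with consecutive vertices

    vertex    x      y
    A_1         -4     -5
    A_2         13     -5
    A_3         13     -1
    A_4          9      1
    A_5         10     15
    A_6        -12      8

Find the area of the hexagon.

Apply the shoelace formula: 2A = Σ (x_i·y_{i+1} − x_{i+1}·y_i), indices taken mod 6.
A_1→A_2: (-4)(-5) − (13)(-5) = 85
A_2→A_3: (13)(-1) − (13)(-5) = 52
A_3→A_4: (13)(1) − (9)(-1) = 22
A_4→A_5: (9)(15) − (10)(1) = 125
A_5→A_6: (10)(8) − (-12)(15) = 260
A_6→A_1: (-12)(-5) − (-4)(8) = 92
Σ = 636
Area = |Σ|/2 = 318.

318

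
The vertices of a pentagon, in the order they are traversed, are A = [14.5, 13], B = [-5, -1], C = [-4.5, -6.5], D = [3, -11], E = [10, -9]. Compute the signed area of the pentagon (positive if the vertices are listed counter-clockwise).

245.5

Apply the shoelace formula: 2A = Σ (x_i·y_{i+1} − x_{i+1}·y_i), indices taken mod 5.
Σ = (50.5) + (28) + (69) + (83) + (260.5) = 491
Signed area = Σ/2 = 245.5 (positive ⇒ counter-clockwise traversal).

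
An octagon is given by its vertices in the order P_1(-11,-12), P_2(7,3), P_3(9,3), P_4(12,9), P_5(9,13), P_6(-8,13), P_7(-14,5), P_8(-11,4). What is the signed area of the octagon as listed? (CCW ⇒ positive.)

Apply the shoelace formula: 2A = Σ (x_i·y_{i+1} − x_{i+1}·y_i), indices taken mod 8.
Σ = (51) + (-6) + (45) + (75) + (221) + (142) + (-1) + (176) = 703
Signed area = Σ/2 = 351.5 (positive ⇒ counter-clockwise traversal).

351.5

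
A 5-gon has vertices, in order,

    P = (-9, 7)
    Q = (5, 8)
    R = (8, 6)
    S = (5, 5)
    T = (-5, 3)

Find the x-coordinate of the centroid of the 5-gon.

-76/99

Apply the surveyor's formula. First the cross-terms c_i = x_i·y_{i+1} − x_{i+1}·y_i:
  -107, -34, 10, 40, -8  ⇒  2A = -99, A = -49.5.
Then Σ (x_i + x_{i+1})·c_i = 228, so x̄ = 228 / (6·(-49.5)) = -76/99.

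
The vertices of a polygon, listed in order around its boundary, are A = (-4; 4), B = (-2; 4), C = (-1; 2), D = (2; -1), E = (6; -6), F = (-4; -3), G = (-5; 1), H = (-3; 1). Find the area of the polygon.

Apply the surveyor's formula: 2A = Σ (x_i·y_{i+1} − x_{i+1}·y_i), indices taken mod 8.
A→B: (-4)(4) − (-2)(4) = -8
B→C: (-2)(2) − (-1)(4) = 0
C→D: (-1)(-1) − (2)(2) = -3
D→E: (2)(-6) − (6)(-1) = -6
E→F: (6)(-3) − (-4)(-6) = -42
F→G: (-4)(1) − (-5)(-3) = -19
G→H: (-5)(1) − (-3)(1) = -2
H→A: (-3)(4) − (-4)(1) = -8
Σ = -88
Area = |Σ|/2 = 44.

44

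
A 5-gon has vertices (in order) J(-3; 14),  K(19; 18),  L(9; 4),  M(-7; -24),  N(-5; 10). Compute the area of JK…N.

412

Apply the shoelace (surveyor's) formula: 2A = Σ (x_i·y_{i+1} − x_{i+1}·y_i), indices taken mod 5.
Σ = (-320) + (-86) + (-188) + (-190) + (-40) = -824
Area = |Σ|/2 = 412.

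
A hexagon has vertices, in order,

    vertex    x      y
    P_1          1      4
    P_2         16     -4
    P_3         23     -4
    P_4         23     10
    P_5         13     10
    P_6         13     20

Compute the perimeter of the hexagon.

78

|P_1P_2| = √((15)² + (-8)²) = √289 = 17
|P_2P_3| = √((7)² + (0)²) = √49 = 7
|P_3P_4| = √((0)² + (14)²) = √196 = 14
|P_4P_5| = √((-10)² + (0)²) = √100 = 10
|P_5P_6| = √((0)² + (10)²) = √100 = 10
|P_6P_1| = √((-12)² + (-16)²) = √400 = 20
Perimeter = 17 + 7 + 14 + 10 + 10 + 20 = 78.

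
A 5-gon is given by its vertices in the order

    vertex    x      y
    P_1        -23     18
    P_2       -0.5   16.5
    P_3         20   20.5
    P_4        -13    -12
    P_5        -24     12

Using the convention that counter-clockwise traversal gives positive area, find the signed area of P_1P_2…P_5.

-642.125

Apply Gauss's area formula: 2A = Σ (x_i·y_{i+1} − x_{i+1}·y_i), indices taken mod 5.
Σ = (-370.5) + (-340.25) + (26.5) + (-444) + (-156) = -1284.25
Signed area = Σ/2 = -642.125 (negative ⇒ clockwise traversal).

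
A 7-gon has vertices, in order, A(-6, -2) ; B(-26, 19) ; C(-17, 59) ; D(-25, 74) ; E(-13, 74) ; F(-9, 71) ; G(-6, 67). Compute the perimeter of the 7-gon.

178

|AB| = √((-20)² + (21)²) = √841 = 29
|BC| = √((9)² + (40)²) = √1681 = 41
|CD| = √((-8)² + (15)²) = √289 = 17
|DE| = √((12)² + (0)²) = √144 = 12
|EF| = √((4)² + (-3)²) = √25 = 5
|FG| = √((3)² + (-4)²) = √25 = 5
|GA| = √((0)² + (-69)²) = √4761 = 69
Perimeter = 29 + 41 + 17 + 12 + 5 + 5 + 69 = 178.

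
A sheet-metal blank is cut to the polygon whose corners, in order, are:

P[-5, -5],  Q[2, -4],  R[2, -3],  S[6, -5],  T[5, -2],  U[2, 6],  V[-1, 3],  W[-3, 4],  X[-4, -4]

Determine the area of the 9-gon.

66

P→Q: (-5)(-4) − (2)(-5) = 30
Q→R: (2)(-3) − (2)(-4) = 2
R→S: (2)(-5) − (6)(-3) = 8
S→T: (6)(-2) − (5)(-5) = 13
T→U: (5)(6) − (2)(-2) = 34
U→V: (2)(3) − (-1)(6) = 12
V→W: (-1)(4) − (-3)(3) = 5
W→X: (-3)(-4) − (-4)(4) = 28
X→P: (-4)(-5) − (-5)(-4) = 0
Σ = 132
Area = |Σ|/2 = 66.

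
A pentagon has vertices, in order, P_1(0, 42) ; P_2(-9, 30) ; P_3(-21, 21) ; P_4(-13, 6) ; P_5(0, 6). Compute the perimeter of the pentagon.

96

|P_1P_2| = √((-9)² + (-12)²) = √225 = 15
|P_2P_3| = √((-12)² + (-9)²) = √225 = 15
|P_3P_4| = √((8)² + (-15)²) = √289 = 17
|P_4P_5| = √((13)² + (0)²) = √169 = 13
|P_5P_1| = √((0)² + (36)²) = √1296 = 36
Perimeter = 15 + 15 + 17 + 13 + 36 = 96.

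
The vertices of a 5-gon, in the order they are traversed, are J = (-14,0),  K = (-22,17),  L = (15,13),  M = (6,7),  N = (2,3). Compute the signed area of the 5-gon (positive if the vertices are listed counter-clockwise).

-353

Apply the surveyor's formula: 2A = Σ (x_i·y_{i+1} − x_{i+1}·y_i), indices taken mod 5.
Σ = (-238) + (-541) + (27) + (4) + (42) = -706
Signed area = Σ/2 = -353 (negative ⇒ clockwise traversal).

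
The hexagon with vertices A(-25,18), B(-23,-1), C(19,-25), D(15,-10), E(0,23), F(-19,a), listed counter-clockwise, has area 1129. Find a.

24

The doubled signed area Σ (x_i y_{i+1} − x_{i+1} y_i) is linear in a.
With a=0 it equals 1658; the coefficient of a is 25 (from the two edges through F).
So 25·a + 1658 = 2·1129 = 2258 ⇒ a = 24.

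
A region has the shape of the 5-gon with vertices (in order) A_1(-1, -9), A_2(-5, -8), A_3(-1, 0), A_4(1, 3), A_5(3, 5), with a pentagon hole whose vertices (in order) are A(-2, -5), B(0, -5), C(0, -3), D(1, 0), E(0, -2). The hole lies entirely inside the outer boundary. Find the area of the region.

33.5

Outer boundary:
Σ = (-37) + (-8) + (-3) + (-4) + (-22) = -74
Area = |Σ|/2 = 37.
Hole:
Cross-terms: 10, 0, 3, -2, -4  ⇒  Σ = 7
Area = |Σ|/2 = 3.5.
Net area = 37 − 3.5 = 33.5.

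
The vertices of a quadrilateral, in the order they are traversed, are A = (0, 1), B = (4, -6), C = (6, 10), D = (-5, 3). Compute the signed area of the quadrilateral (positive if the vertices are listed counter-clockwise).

Apply the surveyor's formula: 2A = Σ (x_i·y_{i+1} − x_{i+1}·y_i), indices taken mod 4.
A→B: (0)(-6) − (4)(1) = -4
B→C: (4)(10) − (6)(-6) = 76
C→D: (6)(3) − (-5)(10) = 68
D→A: (-5)(1) − (0)(3) = -5
Σ = 135
Signed area = Σ/2 = 67.5 (positive ⇒ counter-clockwise traversal).

67.5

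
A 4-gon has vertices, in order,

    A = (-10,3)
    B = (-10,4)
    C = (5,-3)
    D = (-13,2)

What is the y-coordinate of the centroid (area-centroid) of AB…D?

0.875

Apply the shoelace (surveyor's) formula. First the cross-terms c_i = x_i·y_{i+1} − x_{i+1}·y_i:
  -10, 10, -29, -19  ⇒  2A = -48, A = -24.
Then Σ (y_i + y_{i+1})·c_i = -126, so ȳ = -126 / (6·(-24)) = 0.875.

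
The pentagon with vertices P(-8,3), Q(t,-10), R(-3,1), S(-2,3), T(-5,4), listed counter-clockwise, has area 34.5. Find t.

The doubled signed area Σ (x_i y_{i+1} − x_{i+1} y_i) is linear in t.
With t=0 it equals 67; the coefficient of t is -2 (from the two edges through Q).
So -2·t + 67 = 2·34.5 = 69 ⇒ t = -1.

-1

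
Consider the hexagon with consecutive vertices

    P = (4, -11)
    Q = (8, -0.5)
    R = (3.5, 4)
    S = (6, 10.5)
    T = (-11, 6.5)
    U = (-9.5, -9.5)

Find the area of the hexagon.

P→Q: (4)(-0.5) − (8)(-11) = 86
Q→R: (8)(4) − (3.5)(-0.5) = 33.75
R→S: (3.5)(10.5) − (6)(4) = 12.75
S→T: (6)(6.5) − (-11)(10.5) = 154.5
T→U: (-11)(-9.5) − (-9.5)(6.5) = 166.25
U→P: (-9.5)(-11) − (4)(-9.5) = 142.5
Σ = 595.75
Area = |Σ|/2 = 297.875.

297.875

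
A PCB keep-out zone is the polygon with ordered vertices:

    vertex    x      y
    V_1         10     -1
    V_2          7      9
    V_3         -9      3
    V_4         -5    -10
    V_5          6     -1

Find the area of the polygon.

186.5

Apply Gauss's area formula: 2A = Σ (x_i·y_{i+1} − x_{i+1}·y_i), indices taken mod 5.
V_1→V_2: (10)(9) − (7)(-1) = 97
V_2→V_3: (7)(3) − (-9)(9) = 102
V_3→V_4: (-9)(-10) − (-5)(3) = 105
V_4→V_5: (-5)(-1) − (6)(-10) = 65
V_5→V_1: (6)(-1) − (10)(-1) = 4
Σ = 373
Area = |Σ|/2 = 186.5.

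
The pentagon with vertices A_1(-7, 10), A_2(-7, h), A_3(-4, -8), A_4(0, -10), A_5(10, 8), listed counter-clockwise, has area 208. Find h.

The doubled signed area Σ (x_i y_{i+1} − x_{i+1} y_i) is linear in h.
With h=0 it equals 422; the coefficient of h is -3 (from the two edges through A_2).
So -3·h + 422 = 2·208 = 416 ⇒ h = 2.

2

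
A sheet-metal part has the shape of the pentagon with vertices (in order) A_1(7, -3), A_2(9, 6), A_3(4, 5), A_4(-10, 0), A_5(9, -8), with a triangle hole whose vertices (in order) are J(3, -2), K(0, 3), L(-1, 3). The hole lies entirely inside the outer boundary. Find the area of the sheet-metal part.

122

Outer boundary:
Apply the surveyor's formula: 2A = Σ (x_i·y_{i+1} − x_{i+1}·y_i), indices taken mod 5.
Σ = (69) + (21) + (50) + (80) + (29) = 249
Area = |Σ|/2 = 124.5.
Hole:
Σ = (9) + (3) + (-7) = 5
Area = |Σ|/2 = 2.5.
Net area = 124.5 − 2.5 = 122.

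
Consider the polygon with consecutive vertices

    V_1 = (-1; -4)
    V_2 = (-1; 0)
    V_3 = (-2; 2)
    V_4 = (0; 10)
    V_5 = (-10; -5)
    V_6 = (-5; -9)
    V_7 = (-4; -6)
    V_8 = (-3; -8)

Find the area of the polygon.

V_1→V_2: (-1)(0) − (-1)(-4) = -4
V_2→V_3: (-1)(2) − (-2)(0) = -2
V_3→V_4: (-2)(10) − (0)(2) = -20
V_4→V_5: (0)(-5) − (-10)(10) = 100
V_5→V_6: (-10)(-9) − (-5)(-5) = 65
V_6→V_7: (-5)(-6) − (-4)(-9) = -6
V_7→V_8: (-4)(-8) − (-3)(-6) = 14
V_8→V_1: (-3)(-4) − (-1)(-8) = 4
Σ = 151
Area = |Σ|/2 = 75.5.

75.5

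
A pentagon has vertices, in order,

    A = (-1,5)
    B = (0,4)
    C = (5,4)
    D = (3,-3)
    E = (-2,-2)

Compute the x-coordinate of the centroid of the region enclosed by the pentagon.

1.28

Apply the shoelace (surveyor's) formula. First the cross-terms c_i = x_i·y_{i+1} − x_{i+1}·y_i:
  -4, -20, -27, -12, -12  ⇒  2A = -75, A = -37.5.
Then Σ (x_i + x_{i+1})·c_i = -288, so x̄ = -288 / (6·(-37.5)) = 1.28.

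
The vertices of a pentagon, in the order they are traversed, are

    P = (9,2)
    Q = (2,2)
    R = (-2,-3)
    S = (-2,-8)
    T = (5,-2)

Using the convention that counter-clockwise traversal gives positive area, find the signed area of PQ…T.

47

Apply the surveyor's formula: 2A = Σ (x_i·y_{i+1} − x_{i+1}·y_i), indices taken mod 5.
Σ = (14) + (-2) + (10) + (44) + (28) = 94
Signed area = Σ/2 = 47 (positive ⇒ counter-clockwise traversal).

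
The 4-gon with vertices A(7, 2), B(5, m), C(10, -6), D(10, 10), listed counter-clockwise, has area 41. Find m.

The doubled signed area Σ (x_i y_{i+1} − x_{i+1} y_i) is linear in m.
With m=0 it equals 70; the coefficient of m is -3 (from the two edges through B).
So -3·m + 70 = 2·41 = 82 ⇒ m = -4.

-4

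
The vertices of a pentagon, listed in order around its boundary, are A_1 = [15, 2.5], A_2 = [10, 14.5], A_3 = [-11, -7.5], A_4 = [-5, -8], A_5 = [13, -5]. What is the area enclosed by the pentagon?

Apply the shoelace (surveyor's) formula: 2A = Σ (x_i·y_{i+1} − x_{i+1}·y_i), indices taken mod 5.
Σ = (192.5) + (84.5) + (50.5) + (129) + (107.5) = 564
Area = |Σ|/2 = 282.

282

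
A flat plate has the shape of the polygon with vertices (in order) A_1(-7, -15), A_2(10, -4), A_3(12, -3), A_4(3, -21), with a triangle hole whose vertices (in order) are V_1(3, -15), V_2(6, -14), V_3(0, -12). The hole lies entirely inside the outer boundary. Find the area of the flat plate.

Outer boundary:
Σ = (178) + (18) + (-243) + (-192) = -239
Area = |Σ|/2 = 119.5.
Hole:
Apply Gauss's area formula: 2A = Σ (x_i·y_{i+1} − x_{i+1}·y_i), indices taken mod 3.
Σ = (48) + (-72) + (36) = 12
Area = |Σ|/2 = 6.
Net area = 119.5 − 6 = 113.5.

113.5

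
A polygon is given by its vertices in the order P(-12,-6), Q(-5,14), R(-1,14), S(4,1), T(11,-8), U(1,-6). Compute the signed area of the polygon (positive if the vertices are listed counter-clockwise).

-245

Apply Gauss's area formula: 2A = Σ (x_i·y_{i+1} − x_{i+1}·y_i), indices taken mod 6.
P→Q: (-12)(14) − (-5)(-6) = -198
Q→R: (-5)(14) − (-1)(14) = -56
R→S: (-1)(1) − (4)(14) = -57
S→T: (4)(-8) − (11)(1) = -43
T→U: (11)(-6) − (1)(-8) = -58
U→P: (1)(-6) − (-12)(-6) = -78
Σ = -490
Signed area = Σ/2 = -245 (negative ⇒ clockwise traversal).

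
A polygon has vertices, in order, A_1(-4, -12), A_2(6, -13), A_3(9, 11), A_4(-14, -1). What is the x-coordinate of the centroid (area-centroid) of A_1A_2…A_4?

Apply the surveyor's formula. First the cross-terms c_i = x_i·y_{i+1} − x_{i+1}·y_i:
  124, 183, 145, 164  ⇒  2A = 616, A = 308.
Then Σ (x_i + x_{i+1})·c_i = -684, so x̄ = -684 / (6·308) = -57/154.

-57/154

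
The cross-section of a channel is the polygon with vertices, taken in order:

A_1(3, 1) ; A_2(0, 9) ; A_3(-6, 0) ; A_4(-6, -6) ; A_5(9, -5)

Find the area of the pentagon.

112.5

Apply the surveyor's formula: 2A = Σ (x_i·y_{i+1} − x_{i+1}·y_i), indices taken mod 5.
Σ = (27) + (54) + (36) + (84) + (24) = 225
Area = |Σ|/2 = 112.5.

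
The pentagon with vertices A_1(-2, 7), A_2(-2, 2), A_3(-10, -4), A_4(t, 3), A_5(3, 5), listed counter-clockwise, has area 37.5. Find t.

5

Write out the shoelace sum; only the two edges meeting at A_4 involve t:
2·Area = [((-10)·3 − t·(-4)) + (t·5 − 3·3)] + 69
       = 9·t + 30 = 75
⇒ t = 5.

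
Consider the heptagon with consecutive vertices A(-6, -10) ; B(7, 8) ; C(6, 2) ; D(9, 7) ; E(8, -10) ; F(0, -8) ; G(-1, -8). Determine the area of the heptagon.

122

Σ = (22) + (-34) + (24) + (-146) + (-64) + (-8) + (-38) = -244
Area = |Σ|/2 = 122.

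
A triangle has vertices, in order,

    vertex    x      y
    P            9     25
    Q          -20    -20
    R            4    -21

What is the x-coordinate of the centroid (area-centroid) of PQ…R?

-7/3

Apply the shoelace (surveyor's) formula. First the cross-terms c_i = x_i·y_{i+1} − x_{i+1}·y_i:
  320, 500, 289  ⇒  2A = 1109, A = 554.5.
Then Σ (x_i + x_{i+1})·c_i = -7763, so x̄ = -7763 / (6·554.5) = -7/3.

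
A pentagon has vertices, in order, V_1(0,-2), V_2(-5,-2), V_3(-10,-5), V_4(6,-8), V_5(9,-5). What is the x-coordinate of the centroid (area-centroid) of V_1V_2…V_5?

Apply the shoelace (surveyor's) formula. First the cross-terms c_i = x_i·y_{i+1} − x_{i+1}·y_i:
  -10, 5, 110, 42, -18  ⇒  2A = 129, A = 64.5.
Then Σ (x_i + x_{i+1})·c_i = 3, so x̄ = 3 / (6·64.5) = 1/129.

1/129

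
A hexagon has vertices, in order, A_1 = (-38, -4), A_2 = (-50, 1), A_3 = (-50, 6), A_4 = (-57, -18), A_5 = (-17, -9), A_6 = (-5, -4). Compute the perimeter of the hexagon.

130

|A_1A_2| = √((-12)² + (5)²) = √169 = 13
|A_2A_3| = √((0)² + (5)²) = √25 = 5
|A_3A_4| = √((-7)² + (-24)²) = √625 = 25
|A_4A_5| = √((40)² + (9)²) = √1681 = 41
|A_5A_6| = √((12)² + (5)²) = √169 = 13
|A_6A_1| = √((-33)² + (0)²) = √1089 = 33
Perimeter = 13 + 5 + 25 + 41 + 13 + 33 = 130.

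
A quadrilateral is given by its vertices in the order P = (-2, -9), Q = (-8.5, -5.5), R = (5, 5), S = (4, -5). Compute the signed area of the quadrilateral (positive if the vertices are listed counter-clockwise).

Apply Gauss's area formula: 2A = Σ (x_i·y_{i+1} − x_{i+1}·y_i), indices taken mod 4.
P→Q: (-2)(-5.5) − (-8.5)(-9) = -65.5
Q→R: (-8.5)(5) − (5)(-5.5) = -15
R→S: (5)(-5) − (4)(5) = -45
S→P: (4)(-9) − (-2)(-5) = -46
Σ = -171.5
Signed area = Σ/2 = -85.75 (negative ⇒ clockwise traversal).

-85.75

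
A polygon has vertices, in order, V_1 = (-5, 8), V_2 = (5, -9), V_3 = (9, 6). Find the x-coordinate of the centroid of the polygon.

3

Apply the surveyor's formula. First the cross-terms c_i = x_i·y_{i+1} − x_{i+1}·y_i:
  5, 111, 102  ⇒  2A = 218, A = 109.
Then Σ (x_i + x_{i+1})·c_i = 1962, so x̄ = 1962 / (6·109) = 3.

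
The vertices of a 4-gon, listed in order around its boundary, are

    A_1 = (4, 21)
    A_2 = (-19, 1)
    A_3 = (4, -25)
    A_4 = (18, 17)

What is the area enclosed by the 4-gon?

851

Apply Gauss's area formula: 2A = Σ (x_i·y_{i+1} − x_{i+1}·y_i), indices taken mod 4.
Σ = (403) + (471) + (518) + (310) = 1702
Area = |Σ|/2 = 851.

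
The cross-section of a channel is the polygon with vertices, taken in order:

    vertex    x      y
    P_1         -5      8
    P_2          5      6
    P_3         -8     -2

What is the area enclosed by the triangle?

53

P_1→P_2: (-5)(6) − (5)(8) = -70
P_2→P_3: (5)(-2) − (-8)(6) = 38
P_3→P_1: (-8)(8) − (-5)(-2) = -74
Σ = -106
Area = |Σ|/2 = 53.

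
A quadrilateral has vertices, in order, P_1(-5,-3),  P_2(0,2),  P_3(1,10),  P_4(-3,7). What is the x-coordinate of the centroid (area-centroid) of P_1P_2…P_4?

Apply the shoelace formula. First the cross-terms c_i = x_i·y_{i+1} − x_{i+1}·y_i:
  -10, -2, 37, 44  ⇒  2A = 69, A = 34.5.
Then Σ (x_i + x_{i+1})·c_i = -378, so x̄ = -378 / (6·34.5) = -42/23.

-42/23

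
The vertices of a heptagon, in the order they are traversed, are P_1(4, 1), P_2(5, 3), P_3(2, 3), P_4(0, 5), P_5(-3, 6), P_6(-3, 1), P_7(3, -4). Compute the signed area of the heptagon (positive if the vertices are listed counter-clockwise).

Σ = (7) + (9) + (10) + (15) + (15) + (9) + (19) = 84
Signed area = Σ/2 = 42 (positive ⇒ counter-clockwise traversal).

42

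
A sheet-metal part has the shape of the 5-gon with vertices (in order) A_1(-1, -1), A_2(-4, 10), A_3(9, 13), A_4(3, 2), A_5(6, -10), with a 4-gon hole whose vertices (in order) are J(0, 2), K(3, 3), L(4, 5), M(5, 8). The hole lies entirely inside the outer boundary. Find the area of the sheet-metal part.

110.5

Outer boundary:
A_1→A_2: (-1)(10) − (-4)(-1) = -14
A_2→A_3: (-4)(13) − (9)(10) = -142
A_3→A_4: (9)(2) − (3)(13) = -21
A_4→A_5: (3)(-10) − (6)(2) = -42
A_5→A_1: (6)(-1) − (-1)(-10) = -16
Σ = -235
Area = |Σ|/2 = 117.5.
Hole:
Apply the surveyor's formula: 2A = Σ (x_i·y_{i+1} − x_{i+1}·y_i), indices taken mod 4.
Cross-terms: -6, 3, 7, 10  ⇒  Σ = 14
Area = |Σ|/2 = 7.
Net area = 117.5 − 7 = 110.5.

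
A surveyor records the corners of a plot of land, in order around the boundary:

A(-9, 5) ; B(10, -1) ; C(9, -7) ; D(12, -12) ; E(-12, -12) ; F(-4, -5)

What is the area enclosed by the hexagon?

233.5

A→B: (-9)(-1) − (10)(5) = -41
B→C: (10)(-7) − (9)(-1) = -61
C→D: (9)(-12) − (12)(-7) = -24
D→E: (12)(-12) − (-12)(-12) = -288
E→F: (-12)(-5) − (-4)(-12) = 12
F→A: (-4)(5) − (-9)(-5) = -65
Σ = -467
Area = |Σ|/2 = 233.5.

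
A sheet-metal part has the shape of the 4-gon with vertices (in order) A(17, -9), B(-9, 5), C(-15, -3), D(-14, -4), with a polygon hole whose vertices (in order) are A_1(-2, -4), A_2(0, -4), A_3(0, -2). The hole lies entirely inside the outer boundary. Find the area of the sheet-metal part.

157

Outer boundary:
Σ = (4) + (102) + (18) + (194) = 318
Area = |Σ|/2 = 159.
Hole:
Cross-terms: 8, 0, -4  ⇒  Σ = 4
Area = |Σ|/2 = 2.
Net area = 159 − 2 = 157.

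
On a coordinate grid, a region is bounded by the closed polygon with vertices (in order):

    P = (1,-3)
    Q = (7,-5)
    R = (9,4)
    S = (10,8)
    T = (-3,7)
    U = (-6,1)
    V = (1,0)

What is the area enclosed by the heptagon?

125

Σ = (16) + (73) + (32) + (94) + (39) + (-1) + (-3) = 250
Area = |Σ|/2 = 125.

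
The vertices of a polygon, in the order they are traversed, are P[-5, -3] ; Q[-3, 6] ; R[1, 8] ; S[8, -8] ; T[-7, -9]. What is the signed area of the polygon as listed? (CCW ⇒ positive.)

Apply the surveyor's formula: 2A = Σ (x_i·y_{i+1} − x_{i+1}·y_i), indices taken mod 5.
Σ = (-39) + (-30) + (-72) + (-128) + (-24) = -293
Signed area = Σ/2 = -146.5 (negative ⇒ clockwise traversal).

-146.5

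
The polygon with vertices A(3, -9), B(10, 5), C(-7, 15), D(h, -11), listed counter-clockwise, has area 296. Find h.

Write out the shoelace sum; only the two edges meeting at D involve h:
2·Area = [((-7)·(-11) − h·15) + (h·(-9) − 3·(-11))] + 290
       = -24·h + 400 = 592
⇒ h = -8.

-8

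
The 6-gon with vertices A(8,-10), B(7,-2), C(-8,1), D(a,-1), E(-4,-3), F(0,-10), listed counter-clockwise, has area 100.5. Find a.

Write out the shoelace sum; only the two edges meeting at D involve a:
2·Area = [((-8)·(-1) − a·1) + (a·(-3) − (-4)·(-1))] + 165
       = -4·a + 169 = 201
⇒ a = -8.

-8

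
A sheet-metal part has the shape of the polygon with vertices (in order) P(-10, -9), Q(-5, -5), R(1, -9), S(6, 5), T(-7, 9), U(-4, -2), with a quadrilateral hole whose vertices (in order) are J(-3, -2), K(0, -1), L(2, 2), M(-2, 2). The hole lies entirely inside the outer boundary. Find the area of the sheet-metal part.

123

Outer boundary:
Cross-terms: 5, 50, 59, 89, 50, 16  ⇒  Σ = 269
Area = |Σ|/2 = 134.5.
Hole:
Apply the shoelace (surveyor's) formula: 2A = Σ (x_i·y_{i+1} − x_{i+1}·y_i), indices taken mod 4.
Σ = (3) + (2) + (8) + (10) = 23
Area = |Σ|/2 = 11.5.
Net area = 134.5 − 11.5 = 123.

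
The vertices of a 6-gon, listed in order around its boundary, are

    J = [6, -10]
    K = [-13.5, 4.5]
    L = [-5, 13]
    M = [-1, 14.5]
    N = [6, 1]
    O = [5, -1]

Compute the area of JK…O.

231.75

J→K: (6)(4.5) − (-13.5)(-10) = -108
K→L: (-13.5)(13) − (-5)(4.5) = -153
L→M: (-5)(14.5) − (-1)(13) = -59.5
M→N: (-1)(1) − (6)(14.5) = -88
N→O: (6)(-1) − (5)(1) = -11
O→J: (5)(-10) − (6)(-1) = -44
Σ = -463.5
Area = |Σ|/2 = 231.75.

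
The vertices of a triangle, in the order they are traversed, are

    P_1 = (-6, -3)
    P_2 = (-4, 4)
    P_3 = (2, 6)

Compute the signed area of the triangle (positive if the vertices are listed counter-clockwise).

Apply the shoelace (surveyor's) formula: 2A = Σ (x_i·y_{i+1} − x_{i+1}·y_i), indices taken mod 3.
Σ = (-36) + (-32) + (30) = -38
Signed area = Σ/2 = -19 (negative ⇒ clockwise traversal).

-19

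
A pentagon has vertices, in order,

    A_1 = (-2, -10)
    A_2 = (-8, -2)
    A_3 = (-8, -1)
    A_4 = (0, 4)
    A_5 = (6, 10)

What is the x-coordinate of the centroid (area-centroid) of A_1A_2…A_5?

Apply the surveyor's formula. First the cross-terms c_i = x_i·y_{i+1} − x_{i+1}·y_i:
  -76, -8, -32, -24, -40  ⇒  2A = -180, A = -90.
Then Σ (x_i + x_{i+1})·c_i = 840, so x̄ = 840 / (6·(-90)) = -14/9.

-14/9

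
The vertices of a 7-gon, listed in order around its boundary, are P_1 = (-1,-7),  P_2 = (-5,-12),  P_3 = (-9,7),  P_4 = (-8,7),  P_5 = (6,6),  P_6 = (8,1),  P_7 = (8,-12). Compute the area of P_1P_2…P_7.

238.5

Σ = (-23) + (-143) + (-7) + (-90) + (-42) + (-104) + (-68) = -477
Area = |Σ|/2 = 238.5.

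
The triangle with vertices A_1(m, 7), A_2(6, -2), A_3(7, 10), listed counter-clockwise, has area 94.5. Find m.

Write out the shoelace sum; only the two edges meeting at A_1 involve m:
2·Area = [(7·7 − m·10) + (m·(-2) − 6·7)] + 74
       = -12·m + 81 = 189
⇒ m = -9.

-9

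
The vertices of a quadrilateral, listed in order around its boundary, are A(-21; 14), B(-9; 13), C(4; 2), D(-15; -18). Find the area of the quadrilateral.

Apply Gauss's area formula: 2A = Σ (x_i·y_{i+1} − x_{i+1}·y_i), indices taken mod 4.
Σ = (-147) + (-70) + (-42) + (-588) = -847
Area = |Σ|/2 = 423.5.

423.5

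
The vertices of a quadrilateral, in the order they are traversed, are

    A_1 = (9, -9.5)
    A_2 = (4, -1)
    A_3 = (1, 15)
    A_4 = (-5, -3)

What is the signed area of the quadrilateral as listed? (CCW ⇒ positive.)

Apply Gauss's area formula: 2A = Σ (x_i·y_{i+1} − x_{i+1}·y_i), indices taken mod 4.
Σ = (29) + (61) + (72) + (74.5) = 236.5
Signed area = Σ/2 = 118.25 (positive ⇒ counter-clockwise traversal).

118.25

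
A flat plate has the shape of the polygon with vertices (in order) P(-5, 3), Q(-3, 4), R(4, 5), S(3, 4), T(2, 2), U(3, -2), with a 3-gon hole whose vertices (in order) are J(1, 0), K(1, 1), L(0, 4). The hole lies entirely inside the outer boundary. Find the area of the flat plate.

Outer boundary:
Apply Gauss's area formula: 2A = Σ (x_i·y_{i+1} − x_{i+1}·y_i), indices taken mod 6.
Σ = (-11) + (-31) + (1) + (-2) + (-10) + (-1) = -54
Area = |Σ|/2 = 27.
Hole:
Apply the surveyor's formula: 2A = Σ (x_i·y_{i+1} − x_{i+1}·y_i), indices taken mod 3.
J→K: (1)(1) − (1)(0) = 1
K→L: (1)(4) − (0)(1) = 4
L→J: (0)(0) − (1)(4) = -4
Σ = 1
Area = |Σ|/2 = 0.5.
Net area = 27 − 0.5 = 26.5.

26.5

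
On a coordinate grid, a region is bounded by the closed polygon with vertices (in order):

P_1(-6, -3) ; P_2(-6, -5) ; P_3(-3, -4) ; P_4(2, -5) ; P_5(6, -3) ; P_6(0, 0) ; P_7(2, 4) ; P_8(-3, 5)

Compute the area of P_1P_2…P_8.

64.5

P_1→P_2: (-6)(-5) − (-6)(-3) = 12
P_2→P_3: (-6)(-4) − (-3)(-5) = 9
P_3→P_4: (-3)(-5) − (2)(-4) = 23
P_4→P_5: (2)(-3) − (6)(-5) = 24
P_5→P_6: (6)(0) − (0)(-3) = 0
P_6→P_7: (0)(4) − (2)(0) = 0
P_7→P_8: (2)(5) − (-3)(4) = 22
P_8→P_1: (-3)(-3) − (-6)(5) = 39
Σ = 129
Area = |Σ|/2 = 64.5.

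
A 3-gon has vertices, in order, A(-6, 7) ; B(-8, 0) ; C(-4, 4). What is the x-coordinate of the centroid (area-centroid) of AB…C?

-6

Apply Gauss's area formula. First the cross-terms c_i = x_i·y_{i+1} − x_{i+1}·y_i:
  56, -32, -4  ⇒  2A = 20, A = 10.
Then Σ (x_i + x_{i+1})·c_i = -360, so x̄ = -360 / (6·10) = -6.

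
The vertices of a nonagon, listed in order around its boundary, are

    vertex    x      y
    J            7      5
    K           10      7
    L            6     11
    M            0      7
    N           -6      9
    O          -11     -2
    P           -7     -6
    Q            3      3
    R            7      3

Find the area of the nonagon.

156.5

Apply Gauss's area formula: 2A = Σ (x_i·y_{i+1} − x_{i+1}·y_i), indices taken mod 9.
Σ = (-1) + (68) + (42) + (42) + (111) + (52) + (-3) + (-12) + (14) = 313
Area = |Σ|/2 = 156.5.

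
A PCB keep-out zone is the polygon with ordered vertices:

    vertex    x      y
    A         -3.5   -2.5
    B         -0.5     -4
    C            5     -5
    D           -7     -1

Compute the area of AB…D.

4.625

Apply Gauss's area formula: 2A = Σ (x_i·y_{i+1} − x_{i+1}·y_i), indices taken mod 4.
A→B: (-3.5)(-4) − (-0.5)(-2.5) = 12.75
B→C: (-0.5)(-5) − (5)(-4) = 22.5
C→D: (5)(-1) − (-7)(-5) = -40
D→A: (-7)(-2.5) − (-3.5)(-1) = 14
Σ = 9.25
Area = |Σ|/2 = 4.625.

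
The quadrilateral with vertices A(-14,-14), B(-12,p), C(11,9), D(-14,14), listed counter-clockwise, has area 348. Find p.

-12

Write out the shoelace sum; only the two edges meeting at B involve p:
2·Area = [((-14)·p − (-12)·(-14)) + ((-12)·9 − 11·p)] + 672
       = -25·p + 396 = 696
⇒ p = -12.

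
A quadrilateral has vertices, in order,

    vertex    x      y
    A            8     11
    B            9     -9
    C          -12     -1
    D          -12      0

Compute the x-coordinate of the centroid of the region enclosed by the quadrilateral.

145/108

Apply the shoelace (surveyor's) formula. First the cross-terms c_i = x_i·y_{i+1} − x_{i+1}·y_i:
  -171, -117, -12, -132  ⇒  2A = -432, A = -216.
Then Σ (x_i + x_{i+1})·c_i = -1740, so x̄ = -1740 / (6·(-216)) = 145/108.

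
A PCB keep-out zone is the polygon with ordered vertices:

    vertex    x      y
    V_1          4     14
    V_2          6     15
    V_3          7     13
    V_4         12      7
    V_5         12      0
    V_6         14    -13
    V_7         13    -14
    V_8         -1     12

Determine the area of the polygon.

172.5

Cross-terms: -24, -27, -107, -84, -156, -27, 142, -62  ⇒  Σ = -345
Area = |Σ|/2 = 172.5.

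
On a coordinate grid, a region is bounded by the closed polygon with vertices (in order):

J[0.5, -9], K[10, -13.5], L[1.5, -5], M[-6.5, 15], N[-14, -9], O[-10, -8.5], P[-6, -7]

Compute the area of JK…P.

J→K: (0.5)(-13.5) − (10)(-9) = 83.25
K→L: (10)(-5) − (1.5)(-13.5) = -29.75
L→M: (1.5)(15) − (-6.5)(-5) = -10
M→N: (-6.5)(-9) − (-14)(15) = 268.5
N→O: (-14)(-8.5) − (-10)(-9) = 29
O→P: (-10)(-7) − (-6)(-8.5) = 19
P→J: (-6)(-9) − (0.5)(-7) = 57.5
Σ = 417.5
Area = |Σ|/2 = 208.75.

208.75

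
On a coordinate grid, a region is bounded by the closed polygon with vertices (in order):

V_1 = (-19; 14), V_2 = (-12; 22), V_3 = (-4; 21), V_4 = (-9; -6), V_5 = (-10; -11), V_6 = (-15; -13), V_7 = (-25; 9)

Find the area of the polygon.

418

Apply the shoelace (surveyor's) formula: 2A = Σ (x_i·y_{i+1} − x_{i+1}·y_i), indices taken mod 7.
Σ = (-250) + (-164) + (213) + (39) + (-35) + (-460) + (-179) = -836
Area = |Σ|/2 = 418.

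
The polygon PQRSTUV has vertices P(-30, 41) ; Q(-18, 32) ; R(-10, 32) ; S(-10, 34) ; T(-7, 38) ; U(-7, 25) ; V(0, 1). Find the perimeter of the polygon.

|PQ| = √((12)² + (-9)²) = √225 = 15
|QR| = √((8)² + (0)²) = √64 = 8
|RS| = √((0)² + (2)²) = √4 = 2
|ST| = √((3)² + (4)²) = √25 = 5
|TU| = √((0)² + (-13)²) = √169 = 13
|UV| = √((7)² + (-24)²) = √625 = 25
|VP| = √((-30)² + (40)²) = √2500 = 50
Perimeter = 15 + 8 + 2 + 5 + 13 + 25 + 50 = 118.

118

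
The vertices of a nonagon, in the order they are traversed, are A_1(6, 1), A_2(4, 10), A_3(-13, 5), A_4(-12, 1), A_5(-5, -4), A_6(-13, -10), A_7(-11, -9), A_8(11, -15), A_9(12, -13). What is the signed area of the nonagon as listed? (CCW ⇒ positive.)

351

Cross-terms: 56, 150, 47, 53, -2, 7, 264, 37, 90  ⇒  Σ = 702
Signed area = Σ/2 = 351 (positive ⇒ counter-clockwise traversal).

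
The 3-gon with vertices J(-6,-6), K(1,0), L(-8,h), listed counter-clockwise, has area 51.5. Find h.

Write out the shoelace sum; only the two edges meeting at L involve h:
2·Area = [(1·h − (-8)·0) + ((-8)·(-6) − (-6)·h)] + 6
       = 7·h + 54 = 103
⇒ h = 7.

7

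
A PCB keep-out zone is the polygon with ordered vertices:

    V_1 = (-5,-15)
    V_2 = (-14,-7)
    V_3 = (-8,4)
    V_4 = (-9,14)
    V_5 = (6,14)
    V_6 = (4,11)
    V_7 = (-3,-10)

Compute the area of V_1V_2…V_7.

Σ = (-175) + (-112) + (-76) + (-210) + (10) + (-7) + (-5) = -575
Area = |Σ|/2 = 287.5.

287.5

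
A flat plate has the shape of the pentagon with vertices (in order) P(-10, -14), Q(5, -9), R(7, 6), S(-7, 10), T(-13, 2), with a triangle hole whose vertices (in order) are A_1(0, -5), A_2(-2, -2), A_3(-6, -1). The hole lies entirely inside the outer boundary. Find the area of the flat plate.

336.5

Outer boundary:
Apply the shoelace (surveyor's) formula: 2A = Σ (x_i·y_{i+1} − x_{i+1}·y_i), indices taken mod 5.
Cross-terms: 160, 93, 112, 116, 202  ⇒  Σ = 683
Area = |Σ|/2 = 341.5.
Hole:
Apply the shoelace formula: 2A = Σ (x_i·y_{i+1} − x_{i+1}·y_i), indices taken mod 3.
Σ = (-10) + (-10) + (30) = 10
Area = |Σ|/2 = 5.
Net area = 341.5 − 5 = 336.5.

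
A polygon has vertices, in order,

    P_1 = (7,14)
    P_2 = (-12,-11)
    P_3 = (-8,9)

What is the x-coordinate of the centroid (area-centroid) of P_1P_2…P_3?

-13/3

Apply the surveyor's formula. First the cross-terms c_i = x_i·y_{i+1} − x_{i+1}·y_i:
  91, -196, -175  ⇒  2A = -280, A = -140.
Then Σ (x_i + x_{i+1})·c_i = 3640, so x̄ = 3640 / (6·(-140)) = -13/3.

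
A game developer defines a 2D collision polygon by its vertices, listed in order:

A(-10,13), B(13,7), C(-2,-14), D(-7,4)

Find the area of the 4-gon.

282

Σ = (-239) + (-168) + (-106) + (-51) = -564
Area = |Σ|/2 = 282.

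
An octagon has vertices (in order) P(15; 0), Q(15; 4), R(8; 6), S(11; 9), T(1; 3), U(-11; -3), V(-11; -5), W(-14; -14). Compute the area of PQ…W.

247

Apply Gauss's area formula: 2A = Σ (x_i·y_{i+1} − x_{i+1}·y_i), indices taken mod 8.
Cross-terms: 60, 58, 6, 24, 30, 22, 84, 210  ⇒  Σ = 494
Area = |Σ|/2 = 247.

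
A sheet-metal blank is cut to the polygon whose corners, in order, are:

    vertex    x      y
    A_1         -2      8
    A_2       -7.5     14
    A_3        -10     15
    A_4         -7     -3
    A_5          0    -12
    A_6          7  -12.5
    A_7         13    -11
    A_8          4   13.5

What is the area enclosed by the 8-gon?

Apply the shoelace formula: 2A = Σ (x_i·y_{i+1} − x_{i+1}·y_i), indices taken mod 8.
Σ = (32) + (27.5) + (135) + (84) + (84) + (85.5) + (219.5) + (59) = 726.5
Area = |Σ|/2 = 363.25.

363.25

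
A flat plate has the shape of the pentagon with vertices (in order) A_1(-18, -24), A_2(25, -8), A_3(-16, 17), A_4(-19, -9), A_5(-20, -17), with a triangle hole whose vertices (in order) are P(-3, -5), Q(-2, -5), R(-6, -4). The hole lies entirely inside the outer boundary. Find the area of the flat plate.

Outer boundary:
A_1→A_2: (-18)(-8) − (25)(-24) = 744
A_2→A_3: (25)(17) − (-16)(-8) = 297
A_3→A_4: (-16)(-9) − (-19)(17) = 467
A_4→A_5: (-19)(-17) − (-20)(-9) = 143
A_5→A_1: (-20)(-24) − (-18)(-17) = 174
Σ = 1825
Area = |Σ|/2 = 912.5.
Hole:
Σ = (5) + (-22) + (18) = 1
Area = |Σ|/2 = 0.5.
Net area = 912.5 − 0.5 = 912.

912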